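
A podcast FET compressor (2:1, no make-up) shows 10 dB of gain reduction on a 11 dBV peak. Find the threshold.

Gain reduction = 11 − 1 = 10 dB; output overshoot = GR / (R − 1) = 10 / 1 = 10 dB.
Threshold = output − output overshoot = 1 − 10 = -9 dBV.

-9 dBV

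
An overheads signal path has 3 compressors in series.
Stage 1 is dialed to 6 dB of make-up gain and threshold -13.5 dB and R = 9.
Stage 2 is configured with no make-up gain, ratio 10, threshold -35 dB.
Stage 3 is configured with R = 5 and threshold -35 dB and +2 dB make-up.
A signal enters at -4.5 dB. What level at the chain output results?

-32.43 dB

Stage 1: -4.5 dB is 9 dB over -13.5 dB; at 9:1 that becomes 1 dB over, giving -12.5 dB; +6 dB make-up → -6.5 dB.
Stage 2: -6.5 dB is 28.5 dB over -35 dB; at 10:1 that becomes 2.85 dB over, giving -32.15 dB.
Stage 3: 2.85 dB above -35 dB, reduced 5:1 to 0.57 dB above → -34.43 dB; +2 dB make-up → -32.43 dB.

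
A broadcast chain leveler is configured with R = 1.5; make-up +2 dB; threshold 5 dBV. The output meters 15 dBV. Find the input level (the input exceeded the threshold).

17 dBV

Before make-up, the level was 15 − 2 = 13 dBV.
The compressed level sits 13 − 5 = 8 dB over threshold.
Undo the ratio: input overshoot = 8 × 1.5 = 12 dB, giving input = 17 dBV.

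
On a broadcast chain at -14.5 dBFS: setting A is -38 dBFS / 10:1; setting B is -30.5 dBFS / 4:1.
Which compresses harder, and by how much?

A: GR = 23.5 − 23.5/10 = 21.15 dB.
B: GR = 16 − 16/4 = 12 dB.
A reduces 9.15 dB more.

A, by 9.15 dB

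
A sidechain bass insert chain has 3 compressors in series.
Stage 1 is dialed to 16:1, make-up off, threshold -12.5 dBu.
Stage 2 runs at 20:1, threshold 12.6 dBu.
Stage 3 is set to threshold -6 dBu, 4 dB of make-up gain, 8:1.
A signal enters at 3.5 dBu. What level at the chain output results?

Stage 1: 3.5 dBu is 16 dB over -12.5 dBu; at 16:1 that becomes 1 dB over, giving -11.5 dBu.
Stage 2: -11.5 dBu ≤ 12.6 dBu, so stage 2 doesn't engage; output -11.5 dBu.
Stage 3: -11.5 dBu is at or below the -6 dBu threshold — no compression; make-up brings it to -7.5 dBu.

-7.5 dBu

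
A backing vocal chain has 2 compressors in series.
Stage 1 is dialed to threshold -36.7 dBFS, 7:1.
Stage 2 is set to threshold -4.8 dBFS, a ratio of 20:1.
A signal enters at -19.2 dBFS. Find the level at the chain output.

Stage 1: -19.2 dBFS is 17.5 dB over -36.7 dBFS; at 7:1 that becomes 2.5 dB over, giving -34.2 dBFS.
Stage 2: -34.2 dBFS ≤ -4.8 dBFS, so stage 2 doesn't engage; output -34.2 dBFS.

-34.2 dBFS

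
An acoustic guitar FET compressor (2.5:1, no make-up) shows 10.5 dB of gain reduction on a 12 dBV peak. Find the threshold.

Let T be the threshold. Output overshoot = (input overshoot)/R, so 1.5 − T = (12 − T)/2.5.
2.5·(1.5 − T) = 12 − T → 1.5·T = 3.75 − 12 = -8.25.
T = -8.25/1.5 = -5.5 dBV.

-5.5 dBV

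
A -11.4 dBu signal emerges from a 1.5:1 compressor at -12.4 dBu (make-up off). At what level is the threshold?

-14.4 dBu

Gain reduction = -11.4 − (-12.4) = 1 dB; output overshoot = GR / (R − 1) = 1 / 0.5 = 2 dB.
Threshold = output − output overshoot = -12.4 − 2 = -14.4 dBu.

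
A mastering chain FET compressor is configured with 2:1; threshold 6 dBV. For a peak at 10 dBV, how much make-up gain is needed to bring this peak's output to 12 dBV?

Without make-up, output = threshold + overshoot/2 = 6 + 2 = 8 dBV.
Gap to target: 4 dB.

4 dB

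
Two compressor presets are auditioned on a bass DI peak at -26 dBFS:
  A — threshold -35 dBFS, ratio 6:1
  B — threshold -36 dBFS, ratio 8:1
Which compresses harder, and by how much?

A: GR = 9 − 9/6 = 7.5 dB.
B: GR = 10 − 10/8 = 8.75 dB.
Difference: 1.25 dB in favour of B.

B, by 1.25 dB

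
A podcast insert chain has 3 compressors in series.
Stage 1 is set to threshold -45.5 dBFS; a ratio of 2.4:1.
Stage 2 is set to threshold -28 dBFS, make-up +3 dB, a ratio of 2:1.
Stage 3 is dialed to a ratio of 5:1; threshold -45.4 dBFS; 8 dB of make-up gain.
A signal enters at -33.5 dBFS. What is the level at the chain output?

Stage 1: 12 dB above -45.5 dBFS, reduced 2.4:1 to 5 dB above → -40.5 dBFS.
Stage 2: -40.5 dBFS ≤ -28 dBFS, so stage 2 doesn't engage; make-up brings it to -37.5 dBFS.
Stage 3: overshoot 7.9 dB → 7.9/5 = 1.58 dB → -43.82 dBFS; +8 dB make-up → -35.82 dBFS.

-35.82 dBFS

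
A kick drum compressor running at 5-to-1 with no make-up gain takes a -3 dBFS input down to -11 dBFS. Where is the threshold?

Let T be the threshold. Output overshoot = (input overshoot)/R, so -11 − T = (-3 − T)/5.
5·(-11 − T) = -3 − T → 4·T = -55 − (-3) = -52.
T = -52/4 = -13 dBFS.

-13 dBFS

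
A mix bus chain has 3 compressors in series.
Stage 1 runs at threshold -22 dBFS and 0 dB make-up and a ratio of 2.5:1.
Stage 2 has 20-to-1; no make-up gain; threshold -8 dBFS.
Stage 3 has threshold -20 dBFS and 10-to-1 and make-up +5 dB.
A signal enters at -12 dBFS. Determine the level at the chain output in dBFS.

-14.8 dBFS

Stage 1: -12 dBFS is 10 dB over -22 dBFS; at 2.5:1 that becomes 4 dB over, giving -18 dBFS.
Stage 2: below threshold (-18 ≤ -8); passes unchanged; output -18 dBFS.
Stage 3: 2 dB above -20 dBFS, reduced 10:1 to 0.2 dB above → -19.8 dBFS; +5 dB make-up → -14.8 dBFS.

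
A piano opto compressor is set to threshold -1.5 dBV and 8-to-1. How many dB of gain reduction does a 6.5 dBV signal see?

7 dB

6.5 dBV exceeds the threshold by 8 dB.
At 8:1, output sits 8/8 = 1 dB above threshold.
Gain reduction = 8 − 1 = 7 dB.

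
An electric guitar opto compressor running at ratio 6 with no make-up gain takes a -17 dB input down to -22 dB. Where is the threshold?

Input is 6 dB above T (since output overshoot × R = input overshoot: (-22 − T)·6 = -17 − T gives T = -23 dB).
Check: -23 + (-17 − (-23))/6 = -23 + 1 = -22 dB. ✓

-23 dB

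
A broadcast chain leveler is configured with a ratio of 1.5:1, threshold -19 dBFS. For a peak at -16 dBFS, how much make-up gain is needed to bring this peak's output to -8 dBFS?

9 dB

Overshoot 3 dB → 3/1.5 = 2 dB after compression, so the compressed level is -19 + 2 = -17 dBFS.
Make-up = target − compressed = -8 − (-17) = 9 dB.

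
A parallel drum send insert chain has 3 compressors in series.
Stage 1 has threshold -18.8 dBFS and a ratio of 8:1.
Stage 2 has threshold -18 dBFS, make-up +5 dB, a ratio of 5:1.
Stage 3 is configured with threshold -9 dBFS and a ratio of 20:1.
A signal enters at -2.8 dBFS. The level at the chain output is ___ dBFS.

Stage 1: 16 dB above -18.8 dBFS, reduced 8:1 to 2 dB above → -16.8 dBFS.
Stage 2: 1.2 dB above -18 dBFS, reduced 5:1 to 0.24 dB above → -17.76 dBFS; +5 dB make-up → -12.76 dBFS.
Stage 3: -12.76 dBFS ≤ -9 dBFS, so stage 3 doesn't engage; output -12.76 dBFS.

-12.76 dBFS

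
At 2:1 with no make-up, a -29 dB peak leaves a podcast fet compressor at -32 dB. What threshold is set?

-35 dB

Input is 6 dB above T (since output overshoot × R = input overshoot: (-32 − T)·2 = -29 − T gives T = -35 dB).
Check: -35 + (-29 − (-35))/2 = -35 + 3 = -32 dB. ✓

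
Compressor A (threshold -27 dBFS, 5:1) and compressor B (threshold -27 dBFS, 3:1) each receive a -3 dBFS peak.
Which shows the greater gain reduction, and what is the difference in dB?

A, by 3.2 dB

A: GR = 24 − 24/5 = 19.2 dB.
B: GR = 24 − 24/3 = 16 dB.
A reduces 3.2 dB more.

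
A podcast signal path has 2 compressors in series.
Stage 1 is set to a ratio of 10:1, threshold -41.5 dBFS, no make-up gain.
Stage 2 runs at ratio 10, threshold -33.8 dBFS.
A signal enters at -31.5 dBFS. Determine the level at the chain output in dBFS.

-40.5 dBFS

Stage 1: overshoot 10 dB → 10/10 = 1 dB → -40.5 dBFS.
Stage 2: below threshold (-40.5 ≤ -33.8); passes unchanged; output -40.5 dBFS.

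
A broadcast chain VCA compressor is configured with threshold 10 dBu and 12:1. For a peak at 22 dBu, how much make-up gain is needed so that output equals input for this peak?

The peak compresses to 10 + 12/12 = 11 dBu.
To reach 22 dBu requires 22 − 11 = 11 dB of make-up.

11 dB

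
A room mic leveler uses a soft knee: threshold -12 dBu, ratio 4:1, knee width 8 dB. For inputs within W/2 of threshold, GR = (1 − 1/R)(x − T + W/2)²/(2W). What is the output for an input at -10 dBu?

x − T + W/2 = -10 − (-12) + 4 = 6.
GR = (1 − 1/4) × 6² / 16 = 0.75 × 36 / 16 = 1.6875 dB.
Output = -10 − 1.6875 = -11.6875 dBu.

-11.6875 dBu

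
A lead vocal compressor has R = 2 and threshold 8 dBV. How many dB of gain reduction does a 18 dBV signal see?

The signal is 10 dB above threshold.
After 2:1 compression the overshoot becomes 10/2 = 5 dB.
Gain reduction = 10 − 5 = 5 dB.

5 dB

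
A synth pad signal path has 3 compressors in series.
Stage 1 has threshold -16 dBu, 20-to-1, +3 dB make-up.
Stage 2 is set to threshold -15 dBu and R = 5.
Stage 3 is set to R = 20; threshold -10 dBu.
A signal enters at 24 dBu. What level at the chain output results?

Stage 1: overshoot 40 dB → 40/20 = 2 dB → -14 dBu; +3 dB make-up → -11 dBu.
Stage 2: -11 dBu is 4 dB over -15 dBu; at 5:1 that becomes 0.8 dB over, giving -14.2 dBu.
Stage 3: -14.2 dBu ≤ -10 dBu, so stage 3 doesn't engage; output -14.2 dBu.

-14.2 dBu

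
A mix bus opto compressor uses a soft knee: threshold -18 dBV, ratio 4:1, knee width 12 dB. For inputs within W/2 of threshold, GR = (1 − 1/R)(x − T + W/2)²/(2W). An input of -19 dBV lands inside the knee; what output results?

x − T + W/2 = -19 − (-18) + 6 = 5.
GR = (1 − 1/4) × 5² / 24 = 0.75 × 25 / 24 = 0.78125 dB.
Output = -19 − 0.78125 = -19.78125 dBV.

-19.78125 dBV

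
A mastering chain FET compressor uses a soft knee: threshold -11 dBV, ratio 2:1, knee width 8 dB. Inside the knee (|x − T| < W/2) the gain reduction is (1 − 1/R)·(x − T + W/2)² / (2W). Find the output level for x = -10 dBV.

x − T + W/2 = -10 − (-11) + 4 = 5.
GR = (1 − 1/2) × 5² / 16 = 0.5 × 25 / 16 = 0.78125 dB.
Output = -10 − 0.78125 = -10.78125 dBV.

-10.78125 dBV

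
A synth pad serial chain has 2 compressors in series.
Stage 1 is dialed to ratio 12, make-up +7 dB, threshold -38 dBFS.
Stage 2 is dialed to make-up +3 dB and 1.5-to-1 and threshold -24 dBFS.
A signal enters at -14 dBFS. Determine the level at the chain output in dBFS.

Stage 1: -14 dBFS is 24 dB over -38 dBFS; at 12:1 that becomes 2 dB over, giving -36 dBFS; +7 dB make-up → -29 dBFS.
Stage 2: -29 dBFS ≤ -24 dBFS, so stage 2 doesn't engage; make-up brings it to -26 dBFS.

-26 dBFS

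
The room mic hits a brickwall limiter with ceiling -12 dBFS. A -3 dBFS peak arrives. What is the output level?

The limiter clamps the peak to its -12 dBFS ceiling.

-12 dBFS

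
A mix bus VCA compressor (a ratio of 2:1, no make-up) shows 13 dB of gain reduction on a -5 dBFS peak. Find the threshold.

Gain reduction = -5 − (-18) = 13 dB; output overshoot = GR / (R − 1) = 13 / 1 = 13 dB.
Threshold = output − output overshoot = -18 − 13 = -31 dBFS.

-31 dBFS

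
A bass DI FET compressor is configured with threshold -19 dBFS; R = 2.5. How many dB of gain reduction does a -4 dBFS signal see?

9 dB

Overshoot = -4 − (-19) = 15 dB.
At 2.5:1, output sits 15/2.5 = 6 dB above threshold.
GR = overshoot in − overshoot out = 15 − 6 = 9 dB.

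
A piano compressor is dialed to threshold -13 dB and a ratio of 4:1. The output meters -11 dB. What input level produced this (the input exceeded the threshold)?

-5 dB

Post-compression overshoot = -11 − (-13) = 2 dB.
Undo the ratio: input overshoot = 2 × 4 = 8 dB, giving input = -5 dB.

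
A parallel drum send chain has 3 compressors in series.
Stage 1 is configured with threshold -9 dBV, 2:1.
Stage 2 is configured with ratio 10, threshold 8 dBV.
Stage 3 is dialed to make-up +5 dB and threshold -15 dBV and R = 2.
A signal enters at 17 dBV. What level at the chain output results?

Stage 1: 26 dB above -9 dBV, reduced 2:1 to 13 dB above → 4 dBV.
Stage 2: 4 dBV ≤ 8 dBV, so stage 2 doesn't engage; output 4 dBV.
Stage 3: 19 dB above -15 dBV, reduced 2:1 to 9.5 dB above → -5.5 dBV; +5 dB make-up → -0.5 dBV.

-0.5 dBV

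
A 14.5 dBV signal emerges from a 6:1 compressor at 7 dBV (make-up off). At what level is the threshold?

5.5 dBV

Let T be the threshold. Output overshoot = (input overshoot)/R, so 7 − T = (14.5 − T)/6.
6·(7 − T) = 14.5 − T → 5·T = 42 − 14.5 = 27.5.
T = 27.5/5 = 5.5 dBV.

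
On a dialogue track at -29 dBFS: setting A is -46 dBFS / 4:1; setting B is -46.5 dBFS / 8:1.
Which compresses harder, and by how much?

B, by 2.5625 dB

A: overshoot 17 dB → output overshoot 4.25 dB → GR 12.75 dB.
B: overshoot 17.5 dB → output overshoot 2.1875 dB → GR 15.3125 dB.
B reduces 2.5625 dB more.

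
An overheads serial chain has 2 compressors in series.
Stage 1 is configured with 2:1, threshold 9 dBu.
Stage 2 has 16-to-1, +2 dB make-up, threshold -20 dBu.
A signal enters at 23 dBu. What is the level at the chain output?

Stage 1: 23 dBu is 14 dB over 9 dBu; at 2:1 that becomes 7 dB over, giving 16 dBu.
Stage 2: 36 dB above -20 dBu, reduced 16:1 to 2.25 dB above → -17.75 dBu; +2 dB make-up → -15.75 dBu.

-15.75 dBu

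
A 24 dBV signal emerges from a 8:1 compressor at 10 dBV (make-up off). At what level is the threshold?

Input is 16 dB above T (since output overshoot × R = input overshoot: (10 − T)·8 = 24 − T gives T = 8 dBV).
Check: 8 + (24 − 8)/8 = 8 + 2 = 10 dBV. ✓

8 dBV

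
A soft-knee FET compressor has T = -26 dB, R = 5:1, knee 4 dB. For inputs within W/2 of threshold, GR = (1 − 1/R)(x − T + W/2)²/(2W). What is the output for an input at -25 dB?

x − T + W/2 = -25 − (-26) + 2 = 3.
GR = (1 − 1/5) × 3² / 8 = 0.8 × 9 / 8 = 0.9 dB.
Output = -25 − 0.9 = -25.9 dB.

-25.9 dB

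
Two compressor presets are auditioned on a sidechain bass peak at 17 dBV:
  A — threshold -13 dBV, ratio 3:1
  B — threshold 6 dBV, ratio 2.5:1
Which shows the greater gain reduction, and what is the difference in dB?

A, by 13.4 dB

A: GR = 30 − 30/3 = 20 dB.
B: GR = 11 − 11/2.5 = 6.6 dB.
A applies 13.4 dB more gain reduction.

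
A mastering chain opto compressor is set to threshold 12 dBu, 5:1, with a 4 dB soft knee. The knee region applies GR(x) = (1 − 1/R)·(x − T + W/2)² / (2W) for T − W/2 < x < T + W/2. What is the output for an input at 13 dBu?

x − T + W/2 = 13 − 12 + 2 = 3.
GR = (1 − 1/5) × 3² / 8 = 0.8 × 9 / 8 = 0.9 dB.
Output = 13 − 0.9 = 12.1 dBu.

12.1 dBu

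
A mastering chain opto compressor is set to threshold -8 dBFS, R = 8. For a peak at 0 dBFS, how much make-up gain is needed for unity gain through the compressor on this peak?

Overshoot 8 dB → 8/8 = 1 dB after compression, so the compressed level is -8 + 1 = -7 dBFS.
Make-up = target − compressed = 0 − (-7) = 7 dB.

7 dB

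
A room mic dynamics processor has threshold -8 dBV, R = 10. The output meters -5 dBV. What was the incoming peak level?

That's 3 dB above the -8 dBV threshold.
Before 10:1 compression the overshoot was 3 × 10 = 30 dB, so input = -8 + 30 = 22 dBV.

22 dBV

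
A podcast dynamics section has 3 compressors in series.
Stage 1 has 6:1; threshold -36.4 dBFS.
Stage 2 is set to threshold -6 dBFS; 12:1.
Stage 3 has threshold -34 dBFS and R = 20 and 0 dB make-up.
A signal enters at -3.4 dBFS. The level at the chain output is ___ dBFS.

Stage 1: overshoot 33 dB → 33/6 = 5.5 dB → -30.9 dBFS.
Stage 2: below threshold (-30.9 ≤ -6); passes unchanged; output -30.9 dBFS.
Stage 3: overshoot 3.1 dB → 3.1/20 = 0.155 dB → -33.845 dBFS.

-33.845 dBFS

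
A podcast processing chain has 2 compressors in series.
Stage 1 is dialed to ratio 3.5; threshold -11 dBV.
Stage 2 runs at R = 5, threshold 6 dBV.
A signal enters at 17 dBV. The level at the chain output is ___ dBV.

-3 dBV

Stage 1: overshoot 28 dB → 28/3.5 = 8 dB → -3 dBV.
Stage 2: -3 dBV ≤ 6 dBV, so stage 2 doesn't engage; output -3 dBV.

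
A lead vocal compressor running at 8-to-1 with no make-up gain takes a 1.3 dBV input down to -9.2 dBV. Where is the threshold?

Gain reduction = 1.3 − (-9.2) = 10.5 dB; output overshoot = GR / (R − 1) = 10.5 / 7 = 1.5 dB.
Threshold = output − output overshoot = -9.2 − 1.5 = -10.7 dBV.

-10.7 dBV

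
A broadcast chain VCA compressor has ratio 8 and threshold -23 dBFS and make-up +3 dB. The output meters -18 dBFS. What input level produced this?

-7 dBFS

Stripping the +3 dB make-up gives -21 dBFS at the gain stage.
The compressed level sits -21 − (-23) = 2 dB over threshold.
Undo the ratio: input overshoot = 2 × 8 = 16 dB, giving input = -7 dBFS.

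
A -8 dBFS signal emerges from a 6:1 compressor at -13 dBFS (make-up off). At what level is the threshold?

Input is 6 dB above T (since output overshoot × R = input overshoot: (-13 − T)·6 = -8 − T gives T = -14 dBFS).
Check: -14 + (-8 − (-14))/6 = -14 + 1 = -13 dBFS. ✓

-14 dBFS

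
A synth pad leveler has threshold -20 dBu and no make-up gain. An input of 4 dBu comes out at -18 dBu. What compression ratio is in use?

Input overshoot = 4 − (-20) = 24 dB; output overshoot = -18 − (-20) = 2 dB.
Ratio = 24 / 2 = 12.

12:1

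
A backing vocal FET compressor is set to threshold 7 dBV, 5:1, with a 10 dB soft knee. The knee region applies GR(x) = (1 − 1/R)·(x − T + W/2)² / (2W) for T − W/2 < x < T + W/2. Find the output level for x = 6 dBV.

x − T + W/2 = 6 − 7 + 5 = 4.
GR = (1 − 1/5) × 4² / 20 = 0.8 × 16 / 20 = 0.64 dB.
Output = 6 − 0.64 = 5.36 dBV.

5.36 dBV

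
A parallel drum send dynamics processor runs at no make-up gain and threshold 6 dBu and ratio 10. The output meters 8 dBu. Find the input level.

The compressed level sits 8 − 6 = 2 dB over threshold.
Input overshoot = R × output overshoot = 20 dB → input = 6 + 20 = 26 dBu.

26 dBu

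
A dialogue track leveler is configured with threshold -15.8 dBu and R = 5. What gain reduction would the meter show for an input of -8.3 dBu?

6 dB

The signal is 7.5 dB above threshold.
At 5:1, output sits 7.5/5 = 1.5 dB above threshold.
Gain reduction = 7.5 − 1.5 = 6 dB.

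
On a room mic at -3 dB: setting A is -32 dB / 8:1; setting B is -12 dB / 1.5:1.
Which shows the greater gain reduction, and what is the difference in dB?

A: overshoot 29 dB → output overshoot 3.625 dB → GR 25.375 dB.
B: overshoot 9 dB → output overshoot 6 dB → GR 3 dB.
Difference: 22.375 dB in favour of A.

A, by 22.375 dB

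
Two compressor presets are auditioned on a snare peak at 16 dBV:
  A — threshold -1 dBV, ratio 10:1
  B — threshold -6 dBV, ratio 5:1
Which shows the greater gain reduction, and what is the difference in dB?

B, by 2.3 dB

A: overshoot 17 dB → output overshoot 1.7 dB → GR 15.3 dB.
B: overshoot 22 dB → output overshoot 4.4 dB → GR 17.6 dB.
B applies 2.3 dB more gain reduction.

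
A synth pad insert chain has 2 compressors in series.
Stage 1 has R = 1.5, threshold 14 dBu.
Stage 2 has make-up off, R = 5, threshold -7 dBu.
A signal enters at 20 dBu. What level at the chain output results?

Stage 1: overshoot 6 dB → 6/1.5 = 4 dB → 18 dBu.
Stage 2: 25 dB above -7 dBu, reduced 5:1 to 5 dB above → -2 dBu.

-2 dBu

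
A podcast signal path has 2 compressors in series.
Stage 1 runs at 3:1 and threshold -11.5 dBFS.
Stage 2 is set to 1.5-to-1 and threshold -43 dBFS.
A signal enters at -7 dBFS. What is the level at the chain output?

Stage 1: -7 dBFS is 4.5 dB over -11.5 dBFS; at 3:1 that becomes 1.5 dB over, giving -10 dBFS.
Stage 2: overshoot 33 dB → 33/1.5 = 22 dB → -21 dBFS.

-21 dBFS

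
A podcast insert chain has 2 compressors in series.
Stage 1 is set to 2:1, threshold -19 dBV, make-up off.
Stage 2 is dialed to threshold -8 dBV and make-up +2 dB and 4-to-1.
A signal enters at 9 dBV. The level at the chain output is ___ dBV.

-5.25 dBV

Stage 1: 28 dB above -19 dBV, reduced 2:1 to 14 dB above → -5 dBV.
Stage 2: -5 dBV is 3 dB over -8 dBV; at 4:1 that becomes 0.75 dB over, giving -7.25 dBV; +2 dB make-up → -5.25 dBV.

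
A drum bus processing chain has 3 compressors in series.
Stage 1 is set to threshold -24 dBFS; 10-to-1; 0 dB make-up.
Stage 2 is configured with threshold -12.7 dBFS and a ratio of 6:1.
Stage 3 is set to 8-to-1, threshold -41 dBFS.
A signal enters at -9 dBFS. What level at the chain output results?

Stage 1: 15 dB above -24 dBFS, reduced 10:1 to 1.5 dB above → -22.5 dBFS.
Stage 2: below threshold (-22.5 ≤ -12.7); passes unchanged; output -22.5 dBFS.
Stage 3: 18.5 dB above -41 dBFS, reduced 8:1 to 2.3125 dB above → -38.6875 dBFS.

-38.6875 dBFS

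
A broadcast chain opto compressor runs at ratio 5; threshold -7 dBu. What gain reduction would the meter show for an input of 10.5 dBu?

14 dB

Overshoot = 10.5 − (-7) = 17.5 dB.
A 5:1 ratio leaves 3.5 dB of that excess.
So the signal is attenuated by 17.5 − 3.5 = 14 dB.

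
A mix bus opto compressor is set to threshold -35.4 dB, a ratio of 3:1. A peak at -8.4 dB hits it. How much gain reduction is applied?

18 dB

Overshoot = -8.4 − (-35.4) = 27 dB.
A 3:1 ratio leaves 9 dB of that excess.
So the signal is attenuated by 27 − 9 = 18 dB.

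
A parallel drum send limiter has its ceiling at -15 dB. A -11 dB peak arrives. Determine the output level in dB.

At ∞:1, everything above -15 dB is held at the ceiling.

-15 dB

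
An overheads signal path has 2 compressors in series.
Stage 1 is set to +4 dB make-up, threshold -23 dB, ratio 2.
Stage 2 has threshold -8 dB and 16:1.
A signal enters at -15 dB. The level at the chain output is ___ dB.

Stage 1: overshoot 8 dB → 8/2 = 4 dB → -19 dB; +4 dB make-up → -15 dB.
Stage 2: -15 dB is at or below the -8 dB threshold — no compression; output -15 dB.

-15 dB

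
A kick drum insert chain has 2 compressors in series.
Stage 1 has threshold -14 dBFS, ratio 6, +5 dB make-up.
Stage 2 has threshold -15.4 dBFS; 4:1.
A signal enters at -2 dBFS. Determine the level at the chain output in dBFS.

Stage 1: 12 dB above -14 dBFS, reduced 6:1 to 2 dB above → -12 dBFS; +5 dB make-up → -7 dBFS.
Stage 2: -7 dBFS is 8.4 dB over -15.4 dBFS; at 4:1 that becomes 2.1 dB over, giving -13.3 dBFS.

-13.3 dBFS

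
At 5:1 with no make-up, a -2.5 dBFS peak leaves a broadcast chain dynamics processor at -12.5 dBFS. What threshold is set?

-15 dBFS

Let T be the threshold. Output overshoot = (input overshoot)/R, so -12.5 − T = (-2.5 − T)/5.
5·(-12.5 − T) = -2.5 − T → 4·T = -62.5 − (-2.5) = -60.
T = -60/4 = -15 dBFS.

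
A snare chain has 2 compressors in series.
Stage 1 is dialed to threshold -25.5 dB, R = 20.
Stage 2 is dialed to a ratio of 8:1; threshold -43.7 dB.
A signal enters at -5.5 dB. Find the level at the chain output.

-41.3 dB

Stage 1: -5.5 dB is 20 dB over -25.5 dB; at 20:1 that becomes 1 dB over, giving -24.5 dB.
Stage 2: overshoot 19.2 dB → 19.2/8 = 2.4 dB → -41.3 dB.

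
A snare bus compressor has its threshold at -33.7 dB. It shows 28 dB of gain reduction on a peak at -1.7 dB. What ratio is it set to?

8:1

Input overshoot = -1.7 − (-33.7) = 32 dB.
Output overshoot = 32 − 28 = 4 dB.
Ratio = input overshoot / output overshoot = 32 / 4 = 8.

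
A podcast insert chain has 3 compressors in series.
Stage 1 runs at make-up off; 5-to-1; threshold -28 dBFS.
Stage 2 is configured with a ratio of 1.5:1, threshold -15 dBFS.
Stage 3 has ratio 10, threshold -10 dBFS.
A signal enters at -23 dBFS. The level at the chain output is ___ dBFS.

-27 dBFS

Stage 1: overshoot 5 dB → 5/5 = 1 dB → -27 dBFS.
Stage 2: -27 dBFS ≤ -15 dBFS, so stage 2 doesn't engage; output -27 dBFS.
Stage 3: -27 dBFS ≤ -10 dBFS, so stage 3 doesn't engage; output -27 dBFS.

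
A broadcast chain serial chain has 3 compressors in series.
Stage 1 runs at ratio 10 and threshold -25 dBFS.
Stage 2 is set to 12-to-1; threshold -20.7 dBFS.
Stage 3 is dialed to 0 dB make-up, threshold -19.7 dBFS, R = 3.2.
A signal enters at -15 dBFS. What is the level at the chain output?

-24 dBFS

Stage 1: -15 dBFS is 10 dB over -25 dBFS; at 10:1 that becomes 1 dB over, giving -24 dBFS.
Stage 2: below threshold (-24 ≤ -20.7); passes unchanged; output -24 dBFS.
Stage 3: -24 dBFS is at or below the -19.7 dBFS threshold — no compression; output -24 dBFS.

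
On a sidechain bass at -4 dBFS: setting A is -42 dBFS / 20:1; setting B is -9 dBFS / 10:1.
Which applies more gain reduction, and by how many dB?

A: GR = 38 − 38/20 = 36.1 dB.
B: GR = 5 − 5/10 = 4.5 dB.
A applies 31.6 dB more gain reduction.

A, by 31.6 dB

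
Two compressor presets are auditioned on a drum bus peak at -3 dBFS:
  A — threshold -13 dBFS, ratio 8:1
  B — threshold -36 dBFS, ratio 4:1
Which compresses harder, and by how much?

A: overshoot 10 dB → output overshoot 1.25 dB → GR 8.75 dB.
B: overshoot 33 dB → output overshoot 8.25 dB → GR 24.75 dB.
B reduces 16 dB more.

B, by 16 dB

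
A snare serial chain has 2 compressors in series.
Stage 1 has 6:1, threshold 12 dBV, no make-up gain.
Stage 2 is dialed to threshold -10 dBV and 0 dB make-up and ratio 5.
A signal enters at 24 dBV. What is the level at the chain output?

Stage 1: 24 dBV is 12 dB over 12 dBV; at 6:1 that becomes 2 dB over, giving 14 dBV.
Stage 2: 14 dBV is 24 dB over -10 dBV; at 5:1 that becomes 4.8 dB over, giving -5.2 dBV.

-5.2 dBV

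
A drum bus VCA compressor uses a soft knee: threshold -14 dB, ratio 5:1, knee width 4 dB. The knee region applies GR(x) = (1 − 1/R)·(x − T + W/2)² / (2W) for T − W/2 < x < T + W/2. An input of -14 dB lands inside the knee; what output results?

x − T + W/2 = -14 − (-14) + 2 = 2.
GR = (1 − 1/5) × 2² / 8 = 0.8 × 4 / 8 = 0.4 dB.
Output = -14 − 0.4 = -14.4 dB.

-14.4 dB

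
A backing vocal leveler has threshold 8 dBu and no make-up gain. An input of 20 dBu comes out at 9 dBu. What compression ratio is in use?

Input overshoot = 20 − 8 = 12 dB; output overshoot = 9 − 8 = 1 dB.
Ratio = 12 / 1 = 12.

12:1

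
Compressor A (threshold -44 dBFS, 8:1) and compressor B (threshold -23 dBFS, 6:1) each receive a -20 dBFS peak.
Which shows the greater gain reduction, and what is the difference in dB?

A, by 18.5 dB

A: overshoot 24 dB → output overshoot 3 dB → GR 21 dB.
B: overshoot 3 dB → output overshoot 0.5 dB → GR 2.5 dB.
Difference: 18.5 dB in favour of A.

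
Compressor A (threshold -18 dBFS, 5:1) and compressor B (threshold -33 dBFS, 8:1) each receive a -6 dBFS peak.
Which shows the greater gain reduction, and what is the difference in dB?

A: GR = 12 − 12/5 = 9.6 dB.
B: GR = 27 − 27/8 = 23.625 dB.
B reduces 14.025 dB more.

B, by 14.025 dB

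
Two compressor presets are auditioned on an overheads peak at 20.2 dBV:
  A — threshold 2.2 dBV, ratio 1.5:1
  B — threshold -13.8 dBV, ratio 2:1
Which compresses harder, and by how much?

A: GR = 18 − 18/1.5 = 6 dB.
B: GR = 34 − 34/2 = 17 dB.
Difference: 11 dB in favour of B.

B, by 11 dB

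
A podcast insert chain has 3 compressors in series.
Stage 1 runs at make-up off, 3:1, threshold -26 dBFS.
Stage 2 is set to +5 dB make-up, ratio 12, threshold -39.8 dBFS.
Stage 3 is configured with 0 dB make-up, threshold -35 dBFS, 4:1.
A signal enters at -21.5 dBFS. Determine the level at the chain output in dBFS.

-34.63125 dBFS

Stage 1: -21.5 dBFS is 4.5 dB over -26 dBFS; at 3:1 that becomes 1.5 dB over, giving -24.5 dBFS.
Stage 2: overshoot 15.3 dB → 15.3/12 = 1.275 dB → -38.525 dBFS; +5 dB make-up → -33.525 dBFS.
Stage 3: overshoot 1.475 dB → 1.475/4 = 0.36875 dB → -34.63125 dBFS.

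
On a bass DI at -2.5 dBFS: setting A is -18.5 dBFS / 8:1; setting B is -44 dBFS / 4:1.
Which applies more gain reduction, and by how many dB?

A: 16 dB over, compressed to 2 dB over, so 14 dB of GR.
B: 41.5 dB over, compressed to 10.375 dB over, so 31.125 dB of GR.
Difference: 17.125 dB in favour of B.

B, by 17.125 dB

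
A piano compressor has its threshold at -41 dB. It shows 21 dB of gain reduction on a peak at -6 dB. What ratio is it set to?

Input overshoot = -6 − (-41) = 35 dB.
Output overshoot = 35 − 21 = 14 dB.
Ratio = input overshoot / output overshoot = 35 / 14 = 2.5.

2.5:1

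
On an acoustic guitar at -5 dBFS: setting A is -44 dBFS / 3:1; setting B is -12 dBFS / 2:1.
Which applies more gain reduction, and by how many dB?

A: GR = 39 − 39/3 = 26 dB.
B: GR = 7 − 7/2 = 3.5 dB.
A reduces 22.5 dB more.

A, by 22.5 dB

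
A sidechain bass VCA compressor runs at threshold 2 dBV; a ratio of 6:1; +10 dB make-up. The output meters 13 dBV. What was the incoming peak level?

Stripping the +10 dB make-up gives 3 dBV at the gain stage.
The compressed level sits 3 − 2 = 1 dB over threshold.
Input overshoot = R × output overshoot = 6 dB → input = 2 + 6 = 8 dBV.

8 dBV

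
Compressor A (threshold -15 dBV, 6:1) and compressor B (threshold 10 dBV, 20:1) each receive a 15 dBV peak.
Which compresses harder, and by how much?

A: overshoot 30 dB → output overshoot 5 dB → GR 25 dB.
B: overshoot 5 dB → output overshoot 0.25 dB → GR 4.75 dB.
A reduces 20.25 dB more.

A, by 20.25 dB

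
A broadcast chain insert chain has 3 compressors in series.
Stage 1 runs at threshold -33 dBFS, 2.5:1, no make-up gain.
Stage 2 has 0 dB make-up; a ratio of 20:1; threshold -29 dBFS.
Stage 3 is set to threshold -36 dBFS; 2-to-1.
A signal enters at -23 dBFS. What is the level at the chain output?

-32.5 dBFS

Stage 1: overshoot 10 dB → 10/2.5 = 4 dB → -29 dBFS.
Stage 2: -29 dBFS ≤ -29 dBFS, so stage 2 doesn't engage; output -29 dBFS.
Stage 3: 7 dB above -36 dBFS, reduced 2:1 to 3.5 dB above → -32.5 dBFS.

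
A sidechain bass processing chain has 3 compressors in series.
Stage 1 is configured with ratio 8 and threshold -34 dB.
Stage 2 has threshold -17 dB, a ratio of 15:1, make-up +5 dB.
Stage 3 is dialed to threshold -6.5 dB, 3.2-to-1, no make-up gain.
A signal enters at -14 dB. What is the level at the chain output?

Stage 1: -14 dB is 20 dB over -34 dB; at 8:1 that becomes 2.5 dB over, giving -31.5 dB.
Stage 2: below threshold (-31.5 ≤ -17); passes unchanged; make-up brings it to -26.5 dB.
Stage 3: -26.5 dB is at or below the -6.5 dB threshold — no compression; output -26.5 dB.

-26.5 dB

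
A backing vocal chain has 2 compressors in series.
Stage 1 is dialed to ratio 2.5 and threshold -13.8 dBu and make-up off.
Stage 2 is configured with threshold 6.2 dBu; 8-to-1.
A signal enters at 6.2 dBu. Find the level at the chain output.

-5.8 dBu

Stage 1: 6.2 dBu is 20 dB over -13.8 dBu; at 2.5:1 that becomes 8 dB over, giving -5.8 dBu.
Stage 2: -5.8 dBu ≤ 6.2 dBu, so stage 2 doesn't engage; output -5.8 dBu.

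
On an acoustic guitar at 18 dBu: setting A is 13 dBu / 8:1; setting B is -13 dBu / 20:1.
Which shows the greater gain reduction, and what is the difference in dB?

A: overshoot 5 dB → output overshoot 0.625 dB → GR 4.375 dB.
B: overshoot 31 dB → output overshoot 1.55 dB → GR 29.45 dB.
Difference: 25.075 dB in favour of B.

B, by 25.075 dB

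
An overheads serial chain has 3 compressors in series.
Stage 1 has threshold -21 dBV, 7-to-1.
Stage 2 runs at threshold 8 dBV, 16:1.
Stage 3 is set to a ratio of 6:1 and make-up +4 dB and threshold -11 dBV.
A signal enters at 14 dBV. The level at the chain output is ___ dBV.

-12 dBV

Stage 1: 14 dBV is 35 dB over -21 dBV; at 7:1 that becomes 5 dB over, giving -16 dBV.
Stage 2: -16 dBV is at or below the 8 dBV threshold — no compression; output -16 dBV.
Stage 3: -16 dBV is at or below the -11 dBV threshold — no compression; make-up brings it to -12 dBV.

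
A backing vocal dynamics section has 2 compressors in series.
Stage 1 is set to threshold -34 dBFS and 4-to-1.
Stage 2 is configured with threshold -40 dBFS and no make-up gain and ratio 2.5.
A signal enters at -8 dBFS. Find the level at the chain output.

-35 dBFS

Stage 1: overshoot 26 dB → 26/4 = 6.5 dB → -27.5 dBFS.
Stage 2: -27.5 dBFS is 12.5 dB over -40 dBFS; at 2.5:1 that becomes 5 dB over, giving -35 dBFS.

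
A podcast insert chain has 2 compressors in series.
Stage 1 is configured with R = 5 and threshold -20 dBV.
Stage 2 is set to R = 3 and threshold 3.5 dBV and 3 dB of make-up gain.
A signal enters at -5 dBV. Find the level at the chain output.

-14 dBV

Stage 1: 15 dB above -20 dBV, reduced 5:1 to 3 dB above → -17 dBV.
Stage 2: -17 dBV ≤ 3.5 dBV, so stage 2 doesn't engage; make-up brings it to -14 dBV.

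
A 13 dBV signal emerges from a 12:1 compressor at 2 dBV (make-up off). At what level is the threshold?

Gain reduction = 13 − 2 = 11 dB; output overshoot = GR / (R − 1) = 11 / 11 = 1 dB.
Threshold = output − output overshoot = 2 − 1 = 1 dBV.

1 dBV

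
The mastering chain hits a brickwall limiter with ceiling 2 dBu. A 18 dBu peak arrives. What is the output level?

At ∞:1, everything above 2 dBu is held at the ceiling.

2 dBu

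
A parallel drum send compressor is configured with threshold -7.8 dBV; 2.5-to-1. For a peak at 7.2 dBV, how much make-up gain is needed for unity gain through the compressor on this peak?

9 dB

Overshoot 15 dB → 15/2.5 = 6 dB after compression, so the compressed level is -7.8 + 6 = -1.8 dBV.
Make-up = target − compressed = 7.2 − (-1.8) = 9 dB.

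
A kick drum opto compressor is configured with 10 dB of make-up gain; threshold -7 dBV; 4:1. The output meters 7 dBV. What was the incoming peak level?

9 dBV

Before make-up, the level was 7 − 10 = -3 dBV.
Post-compression overshoot = -3 − (-7) = 4 dB.
Input overshoot = R × output overshoot = 16 dB → input = -7 + 16 = 9 dBV.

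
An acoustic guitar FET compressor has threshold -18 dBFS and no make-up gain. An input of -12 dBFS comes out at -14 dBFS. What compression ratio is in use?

1.5:1

Input overshoot = -12 − (-18) = 6 dB; output overshoot = -14 − (-18) = 4 dB.
Ratio = 6 / 4 = 1.5.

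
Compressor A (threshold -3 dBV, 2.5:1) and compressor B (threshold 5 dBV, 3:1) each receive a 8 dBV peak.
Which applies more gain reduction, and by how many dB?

A, by 4.6 dB

A: overshoot 11 dB → output overshoot 4.4 dB → GR 6.6 dB.
B: overshoot 3 dB → output overshoot 1 dB → GR 2 dB.
A applies 4.6 dB more gain reduction.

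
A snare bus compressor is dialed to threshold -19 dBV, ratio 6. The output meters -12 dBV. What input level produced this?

23 dBV

The compressed level sits -12 − (-19) = 7 dB over threshold.
Before 6:1 compression the overshoot was 7 × 6 = 42 dB, so input = -19 + 42 = 23 dBV.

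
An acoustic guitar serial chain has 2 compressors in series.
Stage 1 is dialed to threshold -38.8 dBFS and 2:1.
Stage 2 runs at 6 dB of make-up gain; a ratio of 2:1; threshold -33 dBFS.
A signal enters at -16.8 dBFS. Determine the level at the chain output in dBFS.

Stage 1: 22 dB above -38.8 dBFS, reduced 2:1 to 11 dB above → -27.8 dBFS.
Stage 2: overshoot 5.2 dB → 5.2/2 = 2.6 dB → -30.4 dBFS; +6 dB make-up → -24.4 dBFS.

-24.4 dBFS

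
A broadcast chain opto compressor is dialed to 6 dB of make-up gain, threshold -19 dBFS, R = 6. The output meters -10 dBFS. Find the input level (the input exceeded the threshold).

-1 dBFS

Before make-up, the level was -10 − 6 = -16 dBFS.
The compressed level sits -16 − (-19) = 3 dB over threshold.
Undo the ratio: input overshoot = 3 × 6 = 18 dB, giving input = -1 dBFS.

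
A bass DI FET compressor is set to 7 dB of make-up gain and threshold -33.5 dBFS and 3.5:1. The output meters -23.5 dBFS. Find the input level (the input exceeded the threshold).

Before make-up, the level was -23.5 − 7 = -30.5 dBFS.
The compressed level sits -30.5 − (-33.5) = 3 dB over threshold.
Undo the ratio: input overshoot = 3 × 3.5 = 10.5 dB, giving input = -23 dBFS.

-23 dBFS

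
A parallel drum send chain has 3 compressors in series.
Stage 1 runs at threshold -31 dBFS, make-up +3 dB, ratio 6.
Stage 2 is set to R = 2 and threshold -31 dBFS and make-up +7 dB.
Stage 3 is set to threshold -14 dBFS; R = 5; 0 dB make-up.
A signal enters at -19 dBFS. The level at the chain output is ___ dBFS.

Stage 1: 12 dB above -31 dBFS, reduced 6:1 to 2 dB above → -29 dBFS; +3 dB make-up → -26 dBFS.
Stage 2: 5 dB above -31 dBFS, reduced 2:1 to 2.5 dB above → -28.5 dBFS; +7 dB make-up → -21.5 dBFS.
Stage 3: -21.5 dBFS ≤ -14 dBFS, so stage 3 doesn't engage; output -21.5 dBFS.

-21.5 dBFS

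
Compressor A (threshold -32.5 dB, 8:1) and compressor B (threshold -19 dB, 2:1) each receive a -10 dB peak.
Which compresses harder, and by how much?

A: 22.5 dB over, compressed to 2.8125 dB over, so 19.6875 dB of GR.
B: 9 dB over, compressed to 4.5 dB over, so 4.5 dB of GR.
Difference: 15.1875 dB in favour of A.

A, by 15.1875 dB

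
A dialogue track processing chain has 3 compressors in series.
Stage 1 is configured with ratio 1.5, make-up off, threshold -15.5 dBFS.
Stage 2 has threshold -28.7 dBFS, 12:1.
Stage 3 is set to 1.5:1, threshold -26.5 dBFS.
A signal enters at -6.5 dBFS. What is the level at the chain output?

Stage 1: -6.5 dBFS is 9 dB over -15.5 dBFS; at 1.5:1 that becomes 6 dB over, giving -9.5 dBFS.
Stage 2: -9.5 dBFS is 19.2 dB over -28.7 dBFS; at 12:1 that becomes 1.6 dB over, giving -27.1 dBFS.
Stage 3: -27.1 dBFS is at or below the -26.5 dBFS threshold — no compression; output -27.1 dBFS.

-27.1 dBFS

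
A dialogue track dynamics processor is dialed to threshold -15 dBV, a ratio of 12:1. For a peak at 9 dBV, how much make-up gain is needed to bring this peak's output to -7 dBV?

The peak compresses to -15 + 24/12 = -13 dBV.
To reach -7 dBV requires -7 − (-13) = 6 dB of make-up.

6 dB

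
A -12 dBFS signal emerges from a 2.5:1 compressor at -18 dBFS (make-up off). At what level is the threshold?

-22 dBFS

Gain reduction = -12 − (-18) = 6 dB; output overshoot = GR / (R − 1) = 6 / 1.5 = 4 dB.
Threshold = output − output overshoot = -18 − 4 = -22 dBFS.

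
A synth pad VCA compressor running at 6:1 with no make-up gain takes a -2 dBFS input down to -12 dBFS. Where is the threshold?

-14 dBFS

Let T be the threshold. Output overshoot = (input overshoot)/R, so -12 − T = (-2 − T)/6.
6·(-12 − T) = -2 − T → 5·T = -72 − (-2) = -70.
T = -70/5 = -14 dBFS.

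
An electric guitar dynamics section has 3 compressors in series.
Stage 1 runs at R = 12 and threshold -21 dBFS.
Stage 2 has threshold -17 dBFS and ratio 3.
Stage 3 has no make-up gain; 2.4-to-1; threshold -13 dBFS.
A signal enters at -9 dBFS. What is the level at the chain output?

Stage 1: 12 dB above -21 dBFS, reduced 12:1 to 1 dB above → -20 dBFS.
Stage 2: below threshold (-20 ≤ -17); passes unchanged; output -20 dBFS.
Stage 3: -20 dBFS is at or below the -13 dBFS threshold — no compression; output -20 dBFS.

-20 dBFS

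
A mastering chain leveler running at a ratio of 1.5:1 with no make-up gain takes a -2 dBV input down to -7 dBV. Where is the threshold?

-17 dBV

Let T be the threshold. Output overshoot = (input overshoot)/R, so -7 − T = (-2 − T)/1.5.
1.5·(-7 − T) = -2 − T → 0.5·T = -10.5 − (-2) = -8.5.
T = -8.5/0.5 = -17 dBV.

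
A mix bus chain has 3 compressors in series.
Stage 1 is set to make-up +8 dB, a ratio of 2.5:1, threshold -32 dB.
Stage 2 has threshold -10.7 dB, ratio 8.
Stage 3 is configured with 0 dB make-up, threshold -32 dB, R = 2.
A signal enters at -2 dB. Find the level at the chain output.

-22 dB

Stage 1: -2 dB is 30 dB over -32 dB; at 2.5:1 that becomes 12 dB over, giving -20 dB; +8 dB make-up → -12 dB.
Stage 2: -12 dB ≤ -10.7 dB, so stage 2 doesn't engage; output -12 dB.
Stage 3: overshoot 20 dB → 20/2 = 10 dB → -22 dB.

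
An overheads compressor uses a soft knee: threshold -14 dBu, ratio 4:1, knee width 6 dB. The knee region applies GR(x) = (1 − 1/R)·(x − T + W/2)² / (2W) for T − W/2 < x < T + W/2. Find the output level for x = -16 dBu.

-16.0625 dBu

x − T + W/2 = -16 − (-14) + 3 = 1.
GR = (1 − 1/4) × 1² / 12 = 0.75 × 1 / 12 = 0.0625 dB.
Output = -16 − 0.0625 = -16.0625 dBu.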